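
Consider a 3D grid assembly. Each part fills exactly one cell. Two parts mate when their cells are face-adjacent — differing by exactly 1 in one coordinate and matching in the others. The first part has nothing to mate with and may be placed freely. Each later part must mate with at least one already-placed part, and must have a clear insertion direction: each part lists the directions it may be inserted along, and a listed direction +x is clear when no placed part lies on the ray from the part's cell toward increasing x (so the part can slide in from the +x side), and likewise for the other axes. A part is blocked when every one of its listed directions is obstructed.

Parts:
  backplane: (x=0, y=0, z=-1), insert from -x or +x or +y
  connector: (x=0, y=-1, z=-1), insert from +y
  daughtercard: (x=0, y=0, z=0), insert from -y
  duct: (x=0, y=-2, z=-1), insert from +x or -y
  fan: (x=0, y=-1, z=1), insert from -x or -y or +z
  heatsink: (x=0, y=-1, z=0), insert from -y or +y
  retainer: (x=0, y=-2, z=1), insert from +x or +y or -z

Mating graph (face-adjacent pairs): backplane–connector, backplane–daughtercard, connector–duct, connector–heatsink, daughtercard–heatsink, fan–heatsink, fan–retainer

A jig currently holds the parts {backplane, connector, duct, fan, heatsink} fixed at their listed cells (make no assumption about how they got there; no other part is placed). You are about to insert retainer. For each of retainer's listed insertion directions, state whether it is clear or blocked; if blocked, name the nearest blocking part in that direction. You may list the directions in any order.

+x: clear; +y: blocked by fan; -z: blocked by duct

+x: ray from retainer(0, -2, 1) has no placed part ⇒ clear
+y: nearest on ray is fan@(0, -1, 1) ⇒ blocked
-z: nearest on ray is duct@(0, -2, -1) ⇒ blocked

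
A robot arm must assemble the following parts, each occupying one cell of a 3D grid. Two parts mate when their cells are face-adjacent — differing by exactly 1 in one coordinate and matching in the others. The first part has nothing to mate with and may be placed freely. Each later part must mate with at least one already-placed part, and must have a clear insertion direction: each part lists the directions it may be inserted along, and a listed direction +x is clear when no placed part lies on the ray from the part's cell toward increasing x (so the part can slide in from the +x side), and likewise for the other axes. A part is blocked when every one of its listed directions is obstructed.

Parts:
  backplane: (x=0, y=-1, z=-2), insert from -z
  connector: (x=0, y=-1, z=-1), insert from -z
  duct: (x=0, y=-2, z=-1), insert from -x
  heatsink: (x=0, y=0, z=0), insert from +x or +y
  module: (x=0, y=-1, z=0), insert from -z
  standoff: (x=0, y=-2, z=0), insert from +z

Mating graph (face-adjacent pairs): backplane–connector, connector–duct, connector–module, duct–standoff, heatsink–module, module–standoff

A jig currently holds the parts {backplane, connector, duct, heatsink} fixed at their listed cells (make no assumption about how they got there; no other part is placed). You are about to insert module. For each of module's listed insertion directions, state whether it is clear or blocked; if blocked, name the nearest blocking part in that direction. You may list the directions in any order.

-z: blocked by connector

-z: nearest on ray is connector@(0, -1, -1) ⇒ blocked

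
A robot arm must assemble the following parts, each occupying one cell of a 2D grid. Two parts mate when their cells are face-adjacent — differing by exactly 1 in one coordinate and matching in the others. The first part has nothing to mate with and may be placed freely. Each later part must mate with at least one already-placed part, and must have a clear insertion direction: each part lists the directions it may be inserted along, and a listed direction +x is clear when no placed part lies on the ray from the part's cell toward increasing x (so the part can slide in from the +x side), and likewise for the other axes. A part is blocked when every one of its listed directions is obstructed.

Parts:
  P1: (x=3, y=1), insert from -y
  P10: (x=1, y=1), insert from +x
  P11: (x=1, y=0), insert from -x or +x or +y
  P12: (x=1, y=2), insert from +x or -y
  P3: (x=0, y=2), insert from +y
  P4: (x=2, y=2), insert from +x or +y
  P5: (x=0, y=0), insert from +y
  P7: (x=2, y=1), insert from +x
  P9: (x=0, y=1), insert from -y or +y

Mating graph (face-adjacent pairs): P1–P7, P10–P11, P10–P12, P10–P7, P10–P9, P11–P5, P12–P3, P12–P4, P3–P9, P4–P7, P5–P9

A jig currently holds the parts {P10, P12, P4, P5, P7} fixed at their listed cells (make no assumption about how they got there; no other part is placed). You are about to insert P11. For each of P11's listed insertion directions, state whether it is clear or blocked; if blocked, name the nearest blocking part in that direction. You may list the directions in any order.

-x: nearest on ray is P5@(0, 0) ⇒ blocked
+x: ray from P11(1, 0) has no placed part ⇒ clear
+y: nearest on ray is P10@(1, 1) ⇒ blocked

+x: clear; +y: blocked by P10; -x: blocked by P5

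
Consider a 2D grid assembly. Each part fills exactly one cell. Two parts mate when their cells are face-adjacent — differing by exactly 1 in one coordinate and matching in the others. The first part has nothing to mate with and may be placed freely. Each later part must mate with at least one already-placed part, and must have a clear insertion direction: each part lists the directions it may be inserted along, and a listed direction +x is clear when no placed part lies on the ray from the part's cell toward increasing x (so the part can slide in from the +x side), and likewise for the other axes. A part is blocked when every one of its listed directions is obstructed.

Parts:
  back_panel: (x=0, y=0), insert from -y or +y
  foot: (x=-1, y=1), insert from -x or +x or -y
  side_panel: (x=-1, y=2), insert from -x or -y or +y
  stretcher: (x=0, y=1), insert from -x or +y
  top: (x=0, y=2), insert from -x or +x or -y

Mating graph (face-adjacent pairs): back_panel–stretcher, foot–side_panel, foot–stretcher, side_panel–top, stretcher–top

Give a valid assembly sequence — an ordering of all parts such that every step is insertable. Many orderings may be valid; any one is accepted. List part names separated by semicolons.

back_panel; stretcher; foot; top; side_panel

1. back_panel@(0, 0) [-y clear] — {back_panel}
2. stretcher@(0, 1) [-x clear] — {back_panel, stretcher}
3. foot@(-1, 1) [-x clear] — {back_panel, foot, stretcher}
4. top@(0, 2) [-x clear] — {back_panel, foot, stretcher, top}
5. side_panel@(-1, 2) [-x clear] — {back_panel, foot, side_panel, stretcher, top}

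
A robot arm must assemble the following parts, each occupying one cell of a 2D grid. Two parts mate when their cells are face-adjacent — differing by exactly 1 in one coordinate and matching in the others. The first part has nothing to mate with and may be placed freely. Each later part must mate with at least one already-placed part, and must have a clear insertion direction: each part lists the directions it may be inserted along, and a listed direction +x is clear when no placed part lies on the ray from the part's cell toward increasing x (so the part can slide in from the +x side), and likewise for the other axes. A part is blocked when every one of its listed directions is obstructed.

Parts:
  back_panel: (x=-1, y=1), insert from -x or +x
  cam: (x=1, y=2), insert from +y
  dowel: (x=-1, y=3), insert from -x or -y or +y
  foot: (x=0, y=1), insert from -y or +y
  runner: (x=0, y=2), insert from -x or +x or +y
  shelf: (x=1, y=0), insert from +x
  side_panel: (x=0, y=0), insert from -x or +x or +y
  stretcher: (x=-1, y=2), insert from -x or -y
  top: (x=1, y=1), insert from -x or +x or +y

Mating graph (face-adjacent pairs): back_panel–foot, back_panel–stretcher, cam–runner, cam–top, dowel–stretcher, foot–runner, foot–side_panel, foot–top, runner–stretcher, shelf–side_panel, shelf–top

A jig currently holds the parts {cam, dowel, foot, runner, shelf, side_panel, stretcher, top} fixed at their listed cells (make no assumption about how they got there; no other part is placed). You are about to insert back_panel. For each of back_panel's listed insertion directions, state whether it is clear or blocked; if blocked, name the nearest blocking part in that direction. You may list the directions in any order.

+x: blocked by foot; -x: clear

-x: ray from back_panel(-1, 1) has no placed part ⇒ clear
+x: nearest on ray is foot@(0, 1) ⇒ blocked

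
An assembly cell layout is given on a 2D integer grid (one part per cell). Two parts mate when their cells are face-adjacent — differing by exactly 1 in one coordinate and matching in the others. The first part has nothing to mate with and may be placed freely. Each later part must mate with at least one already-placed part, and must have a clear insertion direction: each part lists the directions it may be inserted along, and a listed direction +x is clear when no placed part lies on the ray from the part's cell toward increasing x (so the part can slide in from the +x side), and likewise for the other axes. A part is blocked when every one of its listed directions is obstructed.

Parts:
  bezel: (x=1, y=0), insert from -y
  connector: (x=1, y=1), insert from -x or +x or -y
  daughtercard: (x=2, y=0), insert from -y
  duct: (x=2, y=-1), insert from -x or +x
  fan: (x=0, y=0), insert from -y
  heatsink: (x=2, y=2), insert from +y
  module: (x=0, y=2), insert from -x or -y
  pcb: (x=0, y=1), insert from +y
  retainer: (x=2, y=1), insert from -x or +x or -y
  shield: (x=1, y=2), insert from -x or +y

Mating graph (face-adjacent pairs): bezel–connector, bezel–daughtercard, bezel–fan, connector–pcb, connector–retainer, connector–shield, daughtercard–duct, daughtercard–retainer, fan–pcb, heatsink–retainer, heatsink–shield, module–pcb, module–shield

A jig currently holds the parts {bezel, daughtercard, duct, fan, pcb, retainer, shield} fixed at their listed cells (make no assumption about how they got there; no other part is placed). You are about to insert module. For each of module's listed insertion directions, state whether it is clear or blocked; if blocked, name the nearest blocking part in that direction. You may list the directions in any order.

-x: ray from module(0, 2) has no placed part ⇒ clear
-y: nearest on ray is pcb@(0, 1) ⇒ blocked

-x: clear; -y: blocked by pcb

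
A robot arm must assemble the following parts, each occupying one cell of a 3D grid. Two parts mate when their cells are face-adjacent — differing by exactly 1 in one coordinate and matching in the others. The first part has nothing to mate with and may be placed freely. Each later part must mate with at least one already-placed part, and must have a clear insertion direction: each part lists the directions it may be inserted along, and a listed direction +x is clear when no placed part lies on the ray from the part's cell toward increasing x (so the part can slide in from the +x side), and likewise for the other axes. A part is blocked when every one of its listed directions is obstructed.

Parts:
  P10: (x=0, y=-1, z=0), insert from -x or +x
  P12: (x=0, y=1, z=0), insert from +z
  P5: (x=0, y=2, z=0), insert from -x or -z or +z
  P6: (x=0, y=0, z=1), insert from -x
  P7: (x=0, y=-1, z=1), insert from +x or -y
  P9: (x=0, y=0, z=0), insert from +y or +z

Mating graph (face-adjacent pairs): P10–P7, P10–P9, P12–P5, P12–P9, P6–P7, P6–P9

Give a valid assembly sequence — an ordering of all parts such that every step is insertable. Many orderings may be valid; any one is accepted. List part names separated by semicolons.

1. P10@(0, -1, 0) [-x clear] — {P10}
2. P9@(0, 0, 0) [+y clear] — {P10, P9}
3. P6@(0, 0, 1) [-x clear] — {P10, P6, P9}
4. P12@(0, 1, 0) [+z clear] — {P10, P12, P6, P9}
5. P5@(0, 2, 0) [-x clear] — {P10, P12, P5, P6, P9}
6. P7@(0, -1, 1) [+x clear] — {P10, P12, P5, P6, P7, P9}

P10; P9; P6; P12; P5; P7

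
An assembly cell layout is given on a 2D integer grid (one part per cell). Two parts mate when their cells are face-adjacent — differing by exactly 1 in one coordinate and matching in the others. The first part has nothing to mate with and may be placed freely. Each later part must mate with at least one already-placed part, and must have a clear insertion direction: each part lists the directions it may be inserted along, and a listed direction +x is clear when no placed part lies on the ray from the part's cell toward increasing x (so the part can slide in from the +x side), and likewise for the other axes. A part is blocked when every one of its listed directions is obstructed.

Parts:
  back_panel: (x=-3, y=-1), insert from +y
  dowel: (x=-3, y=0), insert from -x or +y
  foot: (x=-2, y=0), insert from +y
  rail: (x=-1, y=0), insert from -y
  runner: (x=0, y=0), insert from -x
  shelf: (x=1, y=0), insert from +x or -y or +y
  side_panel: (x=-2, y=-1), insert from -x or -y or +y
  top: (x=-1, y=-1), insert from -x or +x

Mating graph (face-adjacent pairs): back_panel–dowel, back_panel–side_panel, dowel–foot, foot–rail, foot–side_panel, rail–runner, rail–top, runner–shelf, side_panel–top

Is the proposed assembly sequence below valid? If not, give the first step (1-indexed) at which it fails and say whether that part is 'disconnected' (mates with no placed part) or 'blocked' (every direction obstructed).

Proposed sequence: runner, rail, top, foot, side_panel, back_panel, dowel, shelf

Valid

1. runner@(0, 0) [-x clear] — {runner}
2. rail@(-1, 0) [-y clear] — {rail, runner}
3. top@(-1, -1) [-x clear] — {rail, runner, top}
4. foot@(-2, 0) [+y clear] — {foot, rail, runner, top}
5. side_panel@(-2, -1) [-x clear] — {foot, rail, runner, side_panel, top}
6. back_panel@(-3, -1) [+y clear] — {back_panel, foot, rail, runner, side_panel, top}
7. dowel@(-3, 0) [-x clear] — {back_panel, dowel, foot, rail, runner, side_panel, top}
8. shelf@(1, 0) [+x clear] — {back_panel, dowel, foot, rail, runner, shelf, side_panel, top}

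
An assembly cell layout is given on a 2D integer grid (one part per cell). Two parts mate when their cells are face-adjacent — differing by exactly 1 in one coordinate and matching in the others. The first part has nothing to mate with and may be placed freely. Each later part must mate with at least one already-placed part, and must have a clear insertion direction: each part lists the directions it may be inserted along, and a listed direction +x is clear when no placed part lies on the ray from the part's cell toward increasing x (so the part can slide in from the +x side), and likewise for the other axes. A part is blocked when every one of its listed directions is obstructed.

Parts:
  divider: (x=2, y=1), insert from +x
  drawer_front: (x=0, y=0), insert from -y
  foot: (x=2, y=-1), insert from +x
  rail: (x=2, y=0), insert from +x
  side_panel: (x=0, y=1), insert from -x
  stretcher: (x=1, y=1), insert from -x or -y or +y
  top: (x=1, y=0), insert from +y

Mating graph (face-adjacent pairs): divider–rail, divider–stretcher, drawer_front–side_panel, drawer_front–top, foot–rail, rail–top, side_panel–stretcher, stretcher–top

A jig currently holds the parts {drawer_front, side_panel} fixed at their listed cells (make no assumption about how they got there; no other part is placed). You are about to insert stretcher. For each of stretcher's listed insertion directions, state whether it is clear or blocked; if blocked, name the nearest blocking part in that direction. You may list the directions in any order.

+y: clear; -x: blocked by side_panel; -y: clear

-x: nearest on ray is side_panel@(0, 1) ⇒ blocked
-y: ray from stretcher(1, 1) has no placed part ⇒ clear
+y: ray from stretcher(1, 1) has no placed part ⇒ clear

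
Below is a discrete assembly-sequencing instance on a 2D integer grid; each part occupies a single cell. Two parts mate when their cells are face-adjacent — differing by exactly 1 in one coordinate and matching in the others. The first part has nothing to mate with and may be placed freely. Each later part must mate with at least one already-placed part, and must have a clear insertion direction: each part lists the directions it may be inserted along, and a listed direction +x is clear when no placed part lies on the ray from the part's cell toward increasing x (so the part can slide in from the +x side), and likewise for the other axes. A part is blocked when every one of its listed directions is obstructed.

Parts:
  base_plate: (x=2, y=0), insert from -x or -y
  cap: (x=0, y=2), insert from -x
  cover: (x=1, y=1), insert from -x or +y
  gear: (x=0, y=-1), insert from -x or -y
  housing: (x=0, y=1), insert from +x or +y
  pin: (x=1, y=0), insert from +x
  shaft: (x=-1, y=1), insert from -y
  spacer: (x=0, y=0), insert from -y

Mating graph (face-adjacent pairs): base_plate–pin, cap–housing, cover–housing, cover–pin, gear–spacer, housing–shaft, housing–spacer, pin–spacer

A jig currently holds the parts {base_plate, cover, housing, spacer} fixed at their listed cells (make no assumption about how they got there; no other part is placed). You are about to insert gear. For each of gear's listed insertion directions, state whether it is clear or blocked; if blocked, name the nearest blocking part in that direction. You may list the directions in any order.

-x: ray from gear(0, -1) has no placed part ⇒ clear
-y: ray from gear(0, -1) has no placed part ⇒ clear

-x: clear; -y: clear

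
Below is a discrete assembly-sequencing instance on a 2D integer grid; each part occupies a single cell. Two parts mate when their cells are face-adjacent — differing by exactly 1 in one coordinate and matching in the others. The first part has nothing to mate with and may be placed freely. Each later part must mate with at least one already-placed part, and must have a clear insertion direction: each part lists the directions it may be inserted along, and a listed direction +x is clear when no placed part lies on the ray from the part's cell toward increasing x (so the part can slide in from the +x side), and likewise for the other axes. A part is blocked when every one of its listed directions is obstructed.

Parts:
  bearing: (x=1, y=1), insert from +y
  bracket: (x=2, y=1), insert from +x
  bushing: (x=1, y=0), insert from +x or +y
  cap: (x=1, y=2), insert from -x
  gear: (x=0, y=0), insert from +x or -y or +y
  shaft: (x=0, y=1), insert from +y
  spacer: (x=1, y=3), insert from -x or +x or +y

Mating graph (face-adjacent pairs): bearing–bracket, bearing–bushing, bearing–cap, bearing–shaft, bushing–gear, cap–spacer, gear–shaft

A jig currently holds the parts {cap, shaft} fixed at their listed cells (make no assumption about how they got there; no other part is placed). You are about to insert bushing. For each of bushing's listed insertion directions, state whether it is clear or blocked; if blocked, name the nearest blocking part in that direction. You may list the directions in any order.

+x: ray from bushing(1, 0) has no placed part ⇒ clear
+y: nearest on ray is cap@(1, 2) ⇒ blocked

+x: clear; +y: blocked by cap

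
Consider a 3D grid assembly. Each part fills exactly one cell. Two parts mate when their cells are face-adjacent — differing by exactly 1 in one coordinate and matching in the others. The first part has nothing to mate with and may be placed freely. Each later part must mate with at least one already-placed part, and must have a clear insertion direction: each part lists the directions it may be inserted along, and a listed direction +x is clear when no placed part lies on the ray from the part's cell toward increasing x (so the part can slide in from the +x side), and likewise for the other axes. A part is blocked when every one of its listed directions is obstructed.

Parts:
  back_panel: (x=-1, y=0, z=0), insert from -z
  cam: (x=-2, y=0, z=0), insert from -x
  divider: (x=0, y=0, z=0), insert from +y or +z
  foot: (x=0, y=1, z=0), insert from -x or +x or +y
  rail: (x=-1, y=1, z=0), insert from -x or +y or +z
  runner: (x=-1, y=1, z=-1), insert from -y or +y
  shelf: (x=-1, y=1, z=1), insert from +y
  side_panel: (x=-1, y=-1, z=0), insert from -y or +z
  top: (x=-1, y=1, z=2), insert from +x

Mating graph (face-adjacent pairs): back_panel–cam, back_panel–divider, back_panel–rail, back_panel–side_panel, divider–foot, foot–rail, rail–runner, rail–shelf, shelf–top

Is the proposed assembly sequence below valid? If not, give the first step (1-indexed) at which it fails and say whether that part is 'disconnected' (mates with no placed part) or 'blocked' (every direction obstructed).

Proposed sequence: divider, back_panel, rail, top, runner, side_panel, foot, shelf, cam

Invalid at step 4 (disconnected)

1. divider@(0, 0, 0) [+y clear] — {divider}
2. back_panel@(-1, 0, 0) [-z clear] — {back_panel, divider}
3. rail@(-1, 1, 0) [-x clear] — {back_panel, divider, rail}
4. top@(-1, 1, 2) — no placed neighbour ⇒ disconnected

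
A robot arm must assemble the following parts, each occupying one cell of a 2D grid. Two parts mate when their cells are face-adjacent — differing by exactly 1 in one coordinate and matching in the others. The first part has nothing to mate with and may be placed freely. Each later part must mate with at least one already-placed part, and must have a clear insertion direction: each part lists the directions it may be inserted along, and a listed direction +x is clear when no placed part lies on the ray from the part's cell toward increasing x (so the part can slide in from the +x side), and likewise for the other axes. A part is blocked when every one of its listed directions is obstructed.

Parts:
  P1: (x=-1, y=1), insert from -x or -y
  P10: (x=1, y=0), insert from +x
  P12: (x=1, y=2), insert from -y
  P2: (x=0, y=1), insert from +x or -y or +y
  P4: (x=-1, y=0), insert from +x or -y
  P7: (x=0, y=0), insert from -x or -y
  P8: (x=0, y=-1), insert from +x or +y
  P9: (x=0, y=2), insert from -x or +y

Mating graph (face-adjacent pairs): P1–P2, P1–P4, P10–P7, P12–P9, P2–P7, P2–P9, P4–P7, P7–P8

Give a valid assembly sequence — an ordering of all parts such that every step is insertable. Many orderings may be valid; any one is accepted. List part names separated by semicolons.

1. P2@(0, 1) [+x clear] — {P2}
2. P7@(0, 0) [-x clear] — {P2, P7}
3. P8@(0, -1) [+x clear] — {P2, P7, P8}
4. P4@(-1, 0) [-y clear] — {P2, P4, P7, P8}
5. P1@(-1, 1) [-x clear] — {P1, P2, P4, P7, P8}
6. P9@(0, 2) [-x clear] — {P1, P2, P4, P7, P8, P9}
7. P12@(1, 2) [-y clear] — {P1, P12, P2, P4, P7, P8, P9}
8. P10@(1, 0) [+x clear] — {P1, P10, P12, P2, P4, P7, P8, P9}

P2; P7; P8; P4; P1; P9; P12; P10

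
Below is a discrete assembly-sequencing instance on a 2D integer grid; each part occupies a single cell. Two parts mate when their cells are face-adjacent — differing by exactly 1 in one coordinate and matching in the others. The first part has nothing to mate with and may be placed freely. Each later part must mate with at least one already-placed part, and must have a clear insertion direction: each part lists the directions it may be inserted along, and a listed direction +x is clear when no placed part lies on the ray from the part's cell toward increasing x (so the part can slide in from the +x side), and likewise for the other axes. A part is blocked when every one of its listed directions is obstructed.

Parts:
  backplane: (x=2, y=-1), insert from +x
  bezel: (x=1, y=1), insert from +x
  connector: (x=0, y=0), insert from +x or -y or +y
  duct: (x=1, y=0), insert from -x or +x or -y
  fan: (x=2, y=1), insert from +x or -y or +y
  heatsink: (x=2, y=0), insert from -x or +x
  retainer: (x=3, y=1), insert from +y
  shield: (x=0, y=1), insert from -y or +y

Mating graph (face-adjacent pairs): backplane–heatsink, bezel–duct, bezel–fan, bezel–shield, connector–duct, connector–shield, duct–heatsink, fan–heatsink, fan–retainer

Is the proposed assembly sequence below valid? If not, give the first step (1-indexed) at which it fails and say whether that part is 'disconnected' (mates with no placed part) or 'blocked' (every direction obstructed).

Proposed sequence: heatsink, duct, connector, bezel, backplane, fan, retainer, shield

Valid

1. heatsink@(2, 0) [-x clear] — {heatsink}
2. duct@(1, 0) [-x clear] — {duct, heatsink}
3. connector@(0, 0) [-y clear] — {connector, duct, heatsink}
4. bezel@(1, 1) [+x clear] — {bezel, connector, duct, heatsink}
5. backplane@(2, -1) [+x clear] — {backplane, bezel, connector, duct, heatsink}
6. fan@(2, 1) [+x clear] — {backplane, bezel, connector, duct, fan, heatsink}
7. retainer@(3, 1) [+y clear] — {backplane, bezel, connector, duct, fan, heatsink, retainer}
8. shield@(0, 1) [+y clear] — {backplane, bezel, connector, duct, fan, heatsink, retainer, shield}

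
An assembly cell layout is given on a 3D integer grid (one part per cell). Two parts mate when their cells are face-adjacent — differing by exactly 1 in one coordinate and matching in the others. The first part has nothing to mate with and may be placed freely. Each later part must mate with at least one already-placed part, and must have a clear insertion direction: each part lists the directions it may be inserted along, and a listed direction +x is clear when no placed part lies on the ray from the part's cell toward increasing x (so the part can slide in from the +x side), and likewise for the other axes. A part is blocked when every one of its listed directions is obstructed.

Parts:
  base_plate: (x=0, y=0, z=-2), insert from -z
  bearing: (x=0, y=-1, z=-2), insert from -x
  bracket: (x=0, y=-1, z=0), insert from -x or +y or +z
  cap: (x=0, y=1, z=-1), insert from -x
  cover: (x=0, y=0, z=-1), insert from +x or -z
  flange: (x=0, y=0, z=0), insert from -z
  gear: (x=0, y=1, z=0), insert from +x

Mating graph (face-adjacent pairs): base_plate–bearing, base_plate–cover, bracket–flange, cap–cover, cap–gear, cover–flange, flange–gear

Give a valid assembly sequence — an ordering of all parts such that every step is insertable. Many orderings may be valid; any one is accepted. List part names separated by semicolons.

1. bracket@(0, -1, 0) [-x clear] — {bracket}
2. flange@(0, 0, 0) [-z clear] — {bracket, flange}
3. cover@(0, 0, -1) [+x clear] — {bracket, cover, flange}
4. gear@(0, 1, 0) [+x clear] — {bracket, cover, flange, gear}
5. cap@(0, 1, -1) [-x clear] — {bracket, cap, cover, flange, gear}
6. base_plate@(0, 0, -2) [-z clear] — {base_plate, bracket, cap, cover, flange, gear}
7. bearing@(0, -1, -2) [-x clear] — {base_plate, bearing, bracket, cap, cover, flange, gear}

bracket; flange; cover; gear; cap; base_plate; bearing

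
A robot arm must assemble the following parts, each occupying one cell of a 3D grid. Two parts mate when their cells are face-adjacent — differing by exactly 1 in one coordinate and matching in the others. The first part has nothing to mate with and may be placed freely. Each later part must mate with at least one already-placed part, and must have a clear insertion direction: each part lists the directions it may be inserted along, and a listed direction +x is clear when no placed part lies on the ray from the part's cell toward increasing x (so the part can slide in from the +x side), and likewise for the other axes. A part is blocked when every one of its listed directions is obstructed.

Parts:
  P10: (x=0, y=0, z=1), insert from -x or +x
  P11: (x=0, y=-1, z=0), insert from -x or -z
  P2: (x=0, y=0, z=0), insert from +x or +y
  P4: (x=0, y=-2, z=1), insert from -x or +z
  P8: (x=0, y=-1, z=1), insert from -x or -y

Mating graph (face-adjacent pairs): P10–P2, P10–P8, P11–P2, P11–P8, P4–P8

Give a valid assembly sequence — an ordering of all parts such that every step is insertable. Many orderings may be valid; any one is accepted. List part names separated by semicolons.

1. P11@(0, -1, 0) [-x clear] — {P11}
2. P2@(0, 0, 0) [+x clear] — {P11, P2}
3. P10@(0, 0, 1) [-x clear] — {P10, P11, P2}
4. P8@(0, -1, 1) [-x clear] — {P10, P11, P2, P8}
5. P4@(0, -2, 1) [-x clear] — {P10, P11, P2, P4, P8}

P11; P2; P10; P8; P4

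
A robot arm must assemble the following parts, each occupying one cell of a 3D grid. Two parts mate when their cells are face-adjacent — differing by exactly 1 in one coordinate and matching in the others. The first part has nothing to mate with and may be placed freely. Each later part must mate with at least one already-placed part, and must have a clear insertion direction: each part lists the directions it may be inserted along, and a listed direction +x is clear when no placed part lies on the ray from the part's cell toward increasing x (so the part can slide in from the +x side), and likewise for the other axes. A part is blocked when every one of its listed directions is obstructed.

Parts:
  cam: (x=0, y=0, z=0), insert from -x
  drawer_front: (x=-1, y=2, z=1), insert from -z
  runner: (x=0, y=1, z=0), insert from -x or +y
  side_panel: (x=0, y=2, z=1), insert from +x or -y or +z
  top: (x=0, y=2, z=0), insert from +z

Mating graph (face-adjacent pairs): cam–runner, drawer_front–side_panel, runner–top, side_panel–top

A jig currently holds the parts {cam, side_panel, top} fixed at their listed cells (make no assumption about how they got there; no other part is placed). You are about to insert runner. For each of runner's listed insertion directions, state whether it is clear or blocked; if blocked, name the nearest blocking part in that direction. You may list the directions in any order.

-x: ray from runner(0, 1, 0) has no placed part ⇒ clear
+y: nearest on ray is top@(0, 2, 0) ⇒ blocked

+y: blocked by top; -x: clear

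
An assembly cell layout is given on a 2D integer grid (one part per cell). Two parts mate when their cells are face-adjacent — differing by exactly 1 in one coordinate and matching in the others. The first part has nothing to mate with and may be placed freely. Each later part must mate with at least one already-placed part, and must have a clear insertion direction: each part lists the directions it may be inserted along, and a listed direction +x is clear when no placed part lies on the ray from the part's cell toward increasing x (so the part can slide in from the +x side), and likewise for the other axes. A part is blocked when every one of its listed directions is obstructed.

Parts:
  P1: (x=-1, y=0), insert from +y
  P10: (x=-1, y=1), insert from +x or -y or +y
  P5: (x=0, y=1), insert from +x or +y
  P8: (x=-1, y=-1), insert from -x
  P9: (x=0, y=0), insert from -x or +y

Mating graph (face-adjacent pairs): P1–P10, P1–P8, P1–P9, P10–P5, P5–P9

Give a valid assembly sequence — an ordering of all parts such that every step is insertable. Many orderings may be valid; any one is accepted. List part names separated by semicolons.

P8; P1; P10; P9; P5

1. P8@(-1, -1) [-x clear] — {P8}
2. P1@(-1, 0) [+y clear] — {P1, P8}
3. P10@(-1, 1) [+x clear] — {P1, P10, P8}
4. P9@(0, 0) [+y clear] — {P1, P10, P8, P9}
5. P5@(0, 1) [+x clear] — {P1, P10, P5, P8, P9}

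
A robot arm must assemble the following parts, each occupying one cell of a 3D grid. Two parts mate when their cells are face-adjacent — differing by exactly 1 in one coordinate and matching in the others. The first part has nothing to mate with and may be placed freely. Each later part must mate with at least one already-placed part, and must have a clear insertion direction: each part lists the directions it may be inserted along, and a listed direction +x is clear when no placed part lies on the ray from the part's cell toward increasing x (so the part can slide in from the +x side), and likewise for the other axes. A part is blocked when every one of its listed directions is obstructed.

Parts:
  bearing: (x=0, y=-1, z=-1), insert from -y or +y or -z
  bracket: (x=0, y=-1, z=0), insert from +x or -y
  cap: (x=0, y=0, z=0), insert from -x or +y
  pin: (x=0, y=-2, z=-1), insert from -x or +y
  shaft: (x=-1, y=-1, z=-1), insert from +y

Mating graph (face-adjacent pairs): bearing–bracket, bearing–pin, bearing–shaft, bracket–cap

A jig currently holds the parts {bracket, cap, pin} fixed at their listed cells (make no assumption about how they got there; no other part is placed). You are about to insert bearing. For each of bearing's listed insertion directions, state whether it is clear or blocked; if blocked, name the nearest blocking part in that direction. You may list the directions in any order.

-y: nearest on ray is pin@(0, -2, -1) ⇒ blocked
+y: ray from bearing(0, -1, -1) has no placed part ⇒ clear
-z: ray from bearing(0, -1, -1) has no placed part ⇒ clear

+y: clear; -y: blocked by pin; -z: clear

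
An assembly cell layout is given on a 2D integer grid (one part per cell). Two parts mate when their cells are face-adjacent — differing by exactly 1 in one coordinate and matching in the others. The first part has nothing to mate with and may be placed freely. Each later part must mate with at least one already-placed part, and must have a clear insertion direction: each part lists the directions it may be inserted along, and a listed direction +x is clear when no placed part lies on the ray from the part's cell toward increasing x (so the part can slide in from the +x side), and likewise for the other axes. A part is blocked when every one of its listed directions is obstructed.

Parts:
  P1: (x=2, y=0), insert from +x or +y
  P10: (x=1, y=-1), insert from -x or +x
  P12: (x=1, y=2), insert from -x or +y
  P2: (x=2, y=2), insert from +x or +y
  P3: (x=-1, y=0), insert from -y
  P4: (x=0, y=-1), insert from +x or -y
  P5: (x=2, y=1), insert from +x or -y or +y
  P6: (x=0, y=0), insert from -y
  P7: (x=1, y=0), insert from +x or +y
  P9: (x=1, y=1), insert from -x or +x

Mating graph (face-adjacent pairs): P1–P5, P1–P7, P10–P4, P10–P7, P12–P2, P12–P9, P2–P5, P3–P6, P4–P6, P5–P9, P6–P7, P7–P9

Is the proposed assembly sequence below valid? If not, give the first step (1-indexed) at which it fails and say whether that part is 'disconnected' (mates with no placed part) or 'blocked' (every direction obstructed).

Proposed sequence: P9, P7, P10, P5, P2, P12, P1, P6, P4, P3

1. P9@(1, 1) [-x clear] — {P9}
2. P7@(1, 0) [+x clear] — {P7, P9}
3. P10@(1, -1) [-x clear] — {P10, P7, P9}
4. P5@(2, 1) [+x clear] — {P10, P5, P7, P9}
5. P2@(2, 2) [+x clear] — {P10, P2, P5, P7, P9}
6. P12@(1, 2) [-x clear] — {P10, P12, P2, P5, P7, P9}
7. P1@(2, 0) [+x clear] — {P1, P10, P12, P2, P5, P7, P9}
8. P6@(0, 0) [-y clear] — {P1, P10, P12, P2, P5, P6, P7, P9}
9. P4@(0, -1) [-y clear] — {P1, P10, P12, P2, P4, P5, P6, P7, P9}
10. P3@(-1, 0) [-y clear] — {P1, P10, P12, P2, P3, P4, P5, P6, P7, P9}

Valid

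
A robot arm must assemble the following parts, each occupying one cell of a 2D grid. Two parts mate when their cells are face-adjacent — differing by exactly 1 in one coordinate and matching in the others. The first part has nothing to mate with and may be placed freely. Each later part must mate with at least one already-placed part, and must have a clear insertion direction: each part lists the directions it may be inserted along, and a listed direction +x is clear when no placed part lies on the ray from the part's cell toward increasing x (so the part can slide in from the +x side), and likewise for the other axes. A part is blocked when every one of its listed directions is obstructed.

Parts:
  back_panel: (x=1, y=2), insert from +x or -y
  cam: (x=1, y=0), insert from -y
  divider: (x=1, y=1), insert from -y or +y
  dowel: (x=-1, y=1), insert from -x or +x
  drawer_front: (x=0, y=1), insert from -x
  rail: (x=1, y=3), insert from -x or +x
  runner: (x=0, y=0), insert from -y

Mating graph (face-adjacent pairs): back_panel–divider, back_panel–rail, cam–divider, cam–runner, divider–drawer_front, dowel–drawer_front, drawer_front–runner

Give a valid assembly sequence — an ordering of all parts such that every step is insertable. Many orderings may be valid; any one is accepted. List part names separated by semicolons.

1. divider@(1, 1) [-y clear] — {divider}
2. back_panel@(1, 2) [+x clear] — {back_panel, divider}
3. rail@(1, 3) [-x clear] — {back_panel, divider, rail}
4. cam@(1, 0) [-y clear] — {back_panel, cam, divider, rail}
5. runner@(0, 0) [-y clear] — {back_panel, cam, divider, rail, runner}
6. drawer_front@(0, 1) [-x clear] — {back_panel, cam, divider, drawer_front, rail, runner}
7. dowel@(-1, 1) [-x clear] — {back_panel, cam, divider, dowel, drawer_front, rail, runner}

divider; back_panel; rail; cam; runner; drawer_front; dowel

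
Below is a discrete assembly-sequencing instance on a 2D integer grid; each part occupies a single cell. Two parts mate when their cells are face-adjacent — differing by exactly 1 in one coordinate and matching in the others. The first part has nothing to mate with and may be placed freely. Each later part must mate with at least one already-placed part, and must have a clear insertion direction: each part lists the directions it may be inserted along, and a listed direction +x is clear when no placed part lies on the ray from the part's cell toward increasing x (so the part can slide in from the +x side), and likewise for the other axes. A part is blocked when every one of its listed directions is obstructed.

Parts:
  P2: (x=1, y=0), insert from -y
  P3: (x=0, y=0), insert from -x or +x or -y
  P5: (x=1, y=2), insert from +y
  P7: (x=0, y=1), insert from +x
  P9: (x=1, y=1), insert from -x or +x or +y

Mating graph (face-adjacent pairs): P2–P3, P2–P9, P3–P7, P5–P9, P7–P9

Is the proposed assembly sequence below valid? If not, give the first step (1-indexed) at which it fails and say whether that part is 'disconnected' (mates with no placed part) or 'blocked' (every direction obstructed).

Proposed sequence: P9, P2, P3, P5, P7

1. P9@(1, 1) [-x clear] — {P9}
2. P2@(1, 0) [-y clear] — {P2, P9}
3. P3@(0, 0) [-x clear] — {P2, P3, P9}
4. P5@(1, 2) [+y clear] — {P2, P3, P5, P9}
5. P7@(0, 1) — +x all obstructed ⇒ blocked

Invalid at step 5 (blocked)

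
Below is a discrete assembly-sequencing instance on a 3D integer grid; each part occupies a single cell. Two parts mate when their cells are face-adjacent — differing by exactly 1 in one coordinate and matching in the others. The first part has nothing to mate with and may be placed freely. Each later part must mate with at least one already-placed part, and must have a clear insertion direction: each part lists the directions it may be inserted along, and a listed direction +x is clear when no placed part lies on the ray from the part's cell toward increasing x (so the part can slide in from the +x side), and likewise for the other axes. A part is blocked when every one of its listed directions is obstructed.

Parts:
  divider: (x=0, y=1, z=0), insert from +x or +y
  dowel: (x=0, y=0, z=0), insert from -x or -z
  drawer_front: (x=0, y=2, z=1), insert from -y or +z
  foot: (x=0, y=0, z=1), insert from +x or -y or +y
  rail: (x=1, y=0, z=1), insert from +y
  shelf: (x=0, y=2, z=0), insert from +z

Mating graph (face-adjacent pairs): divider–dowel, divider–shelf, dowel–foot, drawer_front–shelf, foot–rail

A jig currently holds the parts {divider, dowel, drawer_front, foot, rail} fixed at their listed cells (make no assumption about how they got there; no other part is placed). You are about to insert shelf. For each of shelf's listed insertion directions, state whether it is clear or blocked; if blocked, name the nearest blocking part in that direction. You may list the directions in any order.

+z: blocked by drawer_front

+z: nearest on ray is drawer_front@(0, 2, 1) ⇒ blocked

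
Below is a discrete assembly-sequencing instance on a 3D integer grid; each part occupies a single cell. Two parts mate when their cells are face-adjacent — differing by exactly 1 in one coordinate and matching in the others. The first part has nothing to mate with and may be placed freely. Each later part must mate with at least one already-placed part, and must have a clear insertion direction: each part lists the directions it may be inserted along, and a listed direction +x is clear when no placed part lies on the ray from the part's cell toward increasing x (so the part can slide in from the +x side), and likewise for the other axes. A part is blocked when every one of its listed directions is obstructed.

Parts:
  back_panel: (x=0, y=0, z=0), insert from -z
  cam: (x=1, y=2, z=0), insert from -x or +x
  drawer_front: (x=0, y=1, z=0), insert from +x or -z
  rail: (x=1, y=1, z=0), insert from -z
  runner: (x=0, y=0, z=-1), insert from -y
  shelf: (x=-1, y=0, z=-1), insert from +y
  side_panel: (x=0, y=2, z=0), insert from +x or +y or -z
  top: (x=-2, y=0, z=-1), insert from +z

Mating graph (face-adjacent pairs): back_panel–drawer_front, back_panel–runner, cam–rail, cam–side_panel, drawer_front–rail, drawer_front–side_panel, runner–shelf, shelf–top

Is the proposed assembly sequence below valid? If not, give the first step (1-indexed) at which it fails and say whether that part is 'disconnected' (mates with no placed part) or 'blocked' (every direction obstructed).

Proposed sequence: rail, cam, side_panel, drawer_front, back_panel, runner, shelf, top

1. rail@(1, 1, 0) [-z clear] — {rail}
2. cam@(1, 2, 0) [-x clear] — {cam, rail}
3. side_panel@(0, 2, 0) [+y clear] — {cam, rail, side_panel}
4. drawer_front@(0, 1, 0) [-z clear] — {cam, drawer_front, rail, side_panel}
5. back_panel@(0, 0, 0) [-z clear] — {back_panel, cam, drawer_front, rail, side_panel}
6. runner@(0, 0, -1) [-y clear] — {back_panel, cam, drawer_front, rail, runner, side_panel}
7. shelf@(-1, 0, -1) [+y clear] — {back_panel, cam, drawer_front, rail, runner, shelf, side_panel}
8. top@(-2, 0, -1) [+z clear] — {back_panel, cam, drawer_front, rail, runner, shelf, side_panel, top}

Valid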